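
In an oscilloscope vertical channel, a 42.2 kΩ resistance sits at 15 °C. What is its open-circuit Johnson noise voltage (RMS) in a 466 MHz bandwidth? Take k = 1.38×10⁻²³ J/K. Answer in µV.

559 µV

T = 15 °C + 273.15 = 288.15 K
V_n = √(4kTRB)
4kTRB = 4 × 1.38×10⁻²³ × 288.15 × 4.22×10⁴ × 4.66×10⁸ = 3.13×10⁻⁷ V²
V_n = √(3.13×10⁻⁷) = 5.59×10⁻⁴ V = 559 µV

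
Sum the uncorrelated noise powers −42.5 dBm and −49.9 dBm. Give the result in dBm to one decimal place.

Convert to linear, add, convert back:
P₁ = 5.62×10⁻⁸ W, P₂ = 1.02×10⁻⁸ W
P_tot = 6.65×10⁻⁸ W → 10 log₁₀(P_tot / 10⁻³) = −41.8 dBm

−41.8 dBm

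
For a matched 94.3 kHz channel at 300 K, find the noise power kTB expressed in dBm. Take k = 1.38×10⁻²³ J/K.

P_n = kTB = 1.38×10⁻²³ × 300 × 9.43×10⁴ = 3.90×10⁻¹⁶ W
In dBm: 10 log₁₀(3.90×10⁻¹⁶ / 10⁻³) = −124.1 dBm

−124.1 dBm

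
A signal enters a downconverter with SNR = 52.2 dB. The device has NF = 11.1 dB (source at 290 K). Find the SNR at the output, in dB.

By definition F = SNR_in/SNR_out, so in dB: SNR_out = SNR_in − NF
SNR_out = 52.2 − 11.1 = 41.1 dB

41.1 dB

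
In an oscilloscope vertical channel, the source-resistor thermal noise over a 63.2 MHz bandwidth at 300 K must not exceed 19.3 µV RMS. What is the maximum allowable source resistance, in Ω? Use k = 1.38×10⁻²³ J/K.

356 Ω

Johnson–Nyquist: V_n = √(4kTRB) ⇒ R = V_n² / (4kTB)
4kTB = 4 × 1.38×10⁻²³ × 300 × 6.32×10⁷ = 1.05×10⁻¹²
R = (1.93×10⁻⁵)² / 1.05×10⁻¹² = 3.56×10² Ω = 356 Ω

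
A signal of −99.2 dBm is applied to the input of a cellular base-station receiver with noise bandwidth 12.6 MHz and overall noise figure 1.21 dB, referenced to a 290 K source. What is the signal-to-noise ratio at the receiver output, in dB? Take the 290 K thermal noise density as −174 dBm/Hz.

Noise floor: N = −174 + 10 log₁₀(B) + NF
10 log₁₀(1.26×10⁷) = 71 dB
N = −174 + 71 + 1.21 = −101.79 dBm
SNR = P_sig − N = −99.2 − (−101.79) = 2.59 dB → 2.6 dB

2.6 dB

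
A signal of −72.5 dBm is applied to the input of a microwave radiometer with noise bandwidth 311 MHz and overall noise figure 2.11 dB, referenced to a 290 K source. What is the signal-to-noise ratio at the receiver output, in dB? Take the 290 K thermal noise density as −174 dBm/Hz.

14.5 dB

Noise floor: N = −174 + 10 log₁₀(B) + NF
10 log₁₀(3.11×10⁸) = 84.93 dB
N = −174 + 84.93 + 2.11 = −86.96 dBm
SNR = P_sig − N = −72.5 − (−86.96) = 14.46 dB → 14.5 dB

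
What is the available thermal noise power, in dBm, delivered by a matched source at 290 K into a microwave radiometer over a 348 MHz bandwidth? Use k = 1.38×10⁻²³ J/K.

−88.6 dBm

P_n = kTB = 1.38×10⁻²³ × 290 × 3.48×10⁸ = 1.39×10⁻¹² W
In dBm: 10 log₁₀(1.39×10⁻¹² / 10⁻³) = −88.6 dBm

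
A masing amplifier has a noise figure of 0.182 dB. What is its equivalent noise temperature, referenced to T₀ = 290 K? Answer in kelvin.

12.4 K

F = 10^(0.182/10) = 1.0428
T_e = (F − 1)·T₀ = (1.0428 − 1) × 290 = 12.4 K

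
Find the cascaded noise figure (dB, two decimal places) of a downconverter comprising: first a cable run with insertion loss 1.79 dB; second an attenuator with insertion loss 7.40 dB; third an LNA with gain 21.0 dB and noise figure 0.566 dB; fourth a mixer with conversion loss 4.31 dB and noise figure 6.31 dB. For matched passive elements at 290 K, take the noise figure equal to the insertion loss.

9.85 dB

Convert to linear (a loss of L dB is a gain of −L dB): F_i = 10^(NF_i/10), G_i = 10^(G_i,dB/10)
  Stage 1: F_1 = 10^(1.79/10) = 1.510, G_1 = 10^(−1.79/10) = 0.6622
  Stage 2: F_2 = 10^(7.40/10) = 5.495, G_2 = 10^(−7.40/10) = 0.1820
  Stage 3: F_3 = 10^(0.566/10) = 1.139, G_3 = 10^(21.0/10) = 125.9
  Stage 4: F_4 = 10^(6.31/10) = 4.276, G_4 = 10^(−4.31/10) = 0.3707
Friis cascade:
  F = 1.510 + (5.495 − 1)/0.6622 + (1.139 − 1)/0.1205 + (4.276 − 1)/15.17 = 9.670
NF = 10 log₁₀(9.670) = 9.85 dB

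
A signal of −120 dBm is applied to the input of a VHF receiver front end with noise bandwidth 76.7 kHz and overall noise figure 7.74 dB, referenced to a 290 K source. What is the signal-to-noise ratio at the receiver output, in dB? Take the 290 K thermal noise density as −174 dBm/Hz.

Noise floor: N = −174 + 10 log₁₀(B) + NF
10 log₁₀(7.67×10⁴) = 48.85 dB
N = −174 + 48.85 + 7.74 = −117.41 dBm
SNR = P_sig − N = −120 − (−117.41) = −2.59 dB → −2.6 dB

−2.6 dB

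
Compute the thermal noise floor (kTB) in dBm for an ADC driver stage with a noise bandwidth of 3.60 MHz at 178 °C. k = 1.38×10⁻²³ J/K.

−106.5 dBm

T = 178 °C + 273.15 = 451.15 K
P_n = kTB = 1.38×10⁻²³ × 451.15 × 3.60×10⁶ = 2.24×10⁻¹⁴ W
In dBm: 10 log₁₀(2.24×10⁻¹⁴ / 10⁻³) = −106.5 dBm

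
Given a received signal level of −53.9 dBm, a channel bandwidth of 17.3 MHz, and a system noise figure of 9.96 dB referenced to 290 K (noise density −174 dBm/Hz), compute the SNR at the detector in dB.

Noise floor: N = −174 + 10 log₁₀(B) + NF
10 log₁₀(1.73×10⁷) = 72.38 dB
N = −174 + 72.38 + 9.96 = −91.66 dBm
SNR = P_sig − N = −53.9 − (−91.66) = 37.76 dB → 37.8 dB

37.8 dB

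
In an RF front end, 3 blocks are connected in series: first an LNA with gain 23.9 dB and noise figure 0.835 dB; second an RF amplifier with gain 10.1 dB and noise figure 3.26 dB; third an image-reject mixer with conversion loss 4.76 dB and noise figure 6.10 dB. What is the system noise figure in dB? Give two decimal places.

Convert to linear (a loss of L dB is a gain of −L dB): F_i = 10^(NF_i/10), G_i = 10^(G_i,dB/10)
  Stage 1: F_1 = 10^(0.835/10) = 1.212, G_1 = 10^(23.9/10) = 245.5
  Stage 2: F_2 = 10^(3.26/10) = 2.118, G_2 = 10^(10.1/10) = 10.23
  Stage 3: F_3 = 10^(6.10/10) = 4.074, G_3 = 10^(−4.76/10) = 0.3342
Friis cascade:
  F = 1.212 + (2.118 − 1)/245.5 + (4.074 − 1)/2512 = 1.218
NF = 10 log₁₀(1.218) = 0.86 dB

0.86 dB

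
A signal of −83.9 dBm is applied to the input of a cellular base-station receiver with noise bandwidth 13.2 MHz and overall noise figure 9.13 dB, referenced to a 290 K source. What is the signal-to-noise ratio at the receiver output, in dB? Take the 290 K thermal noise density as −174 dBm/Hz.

9.8 dB

Noise floor: N = −174 + 10 log₁₀(B) + NF
10 log₁₀(1.32×10⁷) = 71.21 dB
N = −174 + 71.21 + 9.13 = −93.66 dBm
SNR = P_sig − N = −83.9 − (−93.66) = 9.76 dB → 9.8 dB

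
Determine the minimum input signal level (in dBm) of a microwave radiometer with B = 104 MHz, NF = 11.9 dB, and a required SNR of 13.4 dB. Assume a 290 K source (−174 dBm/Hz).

Sensitivity = −174 + 10 log₁₀(B) + NF + SNR_min
= −174 + 80.17 + 11.9 + 13.4
= −68.53 dBm → −68.5 dBm

−68.5 dBm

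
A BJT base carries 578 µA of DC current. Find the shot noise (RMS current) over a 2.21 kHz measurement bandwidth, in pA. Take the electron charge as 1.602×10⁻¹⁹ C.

640 pA

I_n = √(2qI·B)
2qI·B = 2 × 1.602×10⁻¹⁹ × 5.78×10⁻⁴ × 2.21×10³ = 4.09×10⁻¹⁹ A²
I_n = √(4.09×10⁻¹⁹) = 6.40×10⁻¹⁰ A = 640 pA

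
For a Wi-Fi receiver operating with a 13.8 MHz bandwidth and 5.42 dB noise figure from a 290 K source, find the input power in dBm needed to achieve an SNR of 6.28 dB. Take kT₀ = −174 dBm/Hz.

−90.9 dBm

Sensitivity = −174 + 10 log₁₀(B) + NF + SNR_min
= −174 + 71.4 + 5.42 + 6.28
= −90.90 dBm → −90.9 dBm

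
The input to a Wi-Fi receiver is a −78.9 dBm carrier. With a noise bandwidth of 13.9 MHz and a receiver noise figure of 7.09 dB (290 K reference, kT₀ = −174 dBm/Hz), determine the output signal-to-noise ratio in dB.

Noise floor: N = −174 + 10 log₁₀(B) + NF
10 log₁₀(1.39×10⁷) = 71.43 dB
N = −174 + 71.43 + 7.09 = −95.48 dBm
SNR = P_sig − N = −78.9 − (−95.48) = 16.58 dB → 16.6 dB

16.6 dB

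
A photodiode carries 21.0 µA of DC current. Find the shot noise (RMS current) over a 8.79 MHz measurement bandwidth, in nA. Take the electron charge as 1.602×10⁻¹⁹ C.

I_n = √(2qI·B)
2qI·B = 2 × 1.602×10⁻¹⁹ × 2.10×10⁻⁵ × 8.79×10⁶ = 5.91×10⁻¹⁷ A²
I_n = √(5.91×10⁻¹⁷) = 7.69×10⁻⁹ A = 7.69 nA

7.69 nA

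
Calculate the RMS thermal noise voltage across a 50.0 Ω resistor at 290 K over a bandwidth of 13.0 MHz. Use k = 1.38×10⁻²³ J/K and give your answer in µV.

V_n = √(4kTRB)
4kTRB = 4 × 1.38×10⁻²³ × 290 × 5.00×10¹ × 1.30×10⁷ = 1.04×10⁻¹¹ V²
V_n = √(1.04×10⁻¹¹) = 3.23×10⁻⁶ V = 3.23 µV

3.23 µV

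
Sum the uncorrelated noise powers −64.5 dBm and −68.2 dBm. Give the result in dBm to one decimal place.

−63.0 dBm

Convert to linear, add, convert back:
P₁ = 3.55×10⁻¹⁰ W, P₂ = 1.51×10⁻¹⁰ W
P_tot = 5.06×10⁻¹⁰ W → 10 log₁₀(P_tot / 10⁻³) = −63.0 dBm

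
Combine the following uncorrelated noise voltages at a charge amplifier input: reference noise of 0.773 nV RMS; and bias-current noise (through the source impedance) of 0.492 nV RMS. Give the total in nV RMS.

0.916 nV

Uncorrelated sources add in power (mean-square): V_tot = √(ΣV_i²)
V_tot = √[(7.73×10⁻¹⁰)² + (4.92×10⁻¹⁰)²] = 9.16×10⁻¹⁰ V = 0.916 nV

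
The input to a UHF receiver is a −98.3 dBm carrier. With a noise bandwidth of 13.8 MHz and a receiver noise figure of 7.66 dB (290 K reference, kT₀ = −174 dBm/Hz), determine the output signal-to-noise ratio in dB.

Noise floor: N = −174 + 10 log₁₀(B) + NF
10 log₁₀(1.38×10⁷) = 71.4 dB
N = −174 + 71.4 + 7.66 = −94.94 dBm
SNR = P_sig − N = −98.3 − (−94.94) = −3.36 dB → −3.4 dB

−3.4 dB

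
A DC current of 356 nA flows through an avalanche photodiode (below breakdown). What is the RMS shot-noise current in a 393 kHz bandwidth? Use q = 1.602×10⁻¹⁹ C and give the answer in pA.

I_n = √(2qI·B)
2qI·B = 2 × 1.602×10⁻¹⁹ × 3.56×10⁻⁷ × 3.93×10⁵ = 4.48×10⁻²⁰ A²
I_n = √(4.48×10⁻²⁰) = 2.12×10⁻¹⁰ A = 212 pA

212 pA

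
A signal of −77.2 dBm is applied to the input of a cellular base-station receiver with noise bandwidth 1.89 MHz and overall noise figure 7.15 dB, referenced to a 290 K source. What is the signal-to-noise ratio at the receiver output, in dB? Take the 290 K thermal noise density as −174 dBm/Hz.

26.9 dB

Noise floor: N = −174 + 10 log₁₀(B) + NF
10 log₁₀(1.89×10⁶) = 62.76 dB
N = −174 + 62.76 + 7.15 = −104.09 dBm
SNR = P_sig − N = −77.2 − (−104.09) = 26.89 dB → 26.9 dB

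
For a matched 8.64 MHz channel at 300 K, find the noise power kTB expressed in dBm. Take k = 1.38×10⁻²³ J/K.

−104.5 dBm

P_n = kTB = 1.38×10⁻²³ × 300 × 8.64×10⁶ = 3.58×10⁻¹⁴ W
In dBm: 10 log₁₀(3.58×10⁻¹⁴ / 10⁻³) = −104.5 dBm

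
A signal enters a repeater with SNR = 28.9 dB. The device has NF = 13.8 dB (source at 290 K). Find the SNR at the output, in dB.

By definition F = SNR_in/SNR_out, so in dB: SNR_out = SNR_in − NF
SNR_out = 28.9 − 13.8 = 15.1 dB

15.1 dB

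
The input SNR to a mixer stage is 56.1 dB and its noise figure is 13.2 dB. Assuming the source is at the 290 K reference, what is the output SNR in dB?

By definition F = SNR_in/SNR_out, so in dB: SNR_out = SNR_in − NF
SNR_out = 56.1 − 13.2 = 42.9 dB

42.9 dB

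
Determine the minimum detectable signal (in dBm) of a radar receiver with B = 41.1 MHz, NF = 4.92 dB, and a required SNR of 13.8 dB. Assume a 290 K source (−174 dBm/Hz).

−79.1 dBm

Sensitivity = −174 + 10 log₁₀(B) + NF + SNR_min
= −174 + 76.14 + 4.92 + 13.8
= −79.14 dBm → −79.1 dBm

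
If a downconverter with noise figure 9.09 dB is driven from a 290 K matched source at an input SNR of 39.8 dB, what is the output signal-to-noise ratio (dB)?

30.71 dB

By definition F = SNR_in/SNR_out, so in dB: SNR_out = SNR_in − NF
SNR_out = 39.8 − 9.09 = 30.71 dB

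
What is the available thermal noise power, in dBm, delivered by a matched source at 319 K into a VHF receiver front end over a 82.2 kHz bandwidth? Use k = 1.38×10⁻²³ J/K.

−124.4 dBm

P_n = kTB = 1.38×10⁻²³ × 319 × 8.22×10⁴ = 3.62×10⁻¹⁶ W
In dBm: 10 log₁₀(3.62×10⁻¹⁶ / 10⁻³) = −124.4 dBm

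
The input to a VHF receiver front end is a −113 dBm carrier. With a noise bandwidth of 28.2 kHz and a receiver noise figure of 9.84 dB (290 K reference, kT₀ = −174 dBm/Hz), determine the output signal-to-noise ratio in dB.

6.7 dB

Noise floor: N = −174 + 10 log₁₀(B) + NF
10 log₁₀(2.82×10⁴) = 44.5 dB
N = −174 + 44.5 + 9.84 = −119.66 dBm
SNR = P_sig − N = −113 − (−119.66) = 6.66 dB → 6.7 dB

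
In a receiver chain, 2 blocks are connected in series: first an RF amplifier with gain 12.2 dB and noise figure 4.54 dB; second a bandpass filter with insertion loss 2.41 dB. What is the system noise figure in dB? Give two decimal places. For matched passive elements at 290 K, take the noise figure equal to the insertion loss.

4.61 dB

Convert to linear (a loss of L dB is a gain of −L dB): F_i = 10^(NF_i/10), G_i = 10^(G_i,dB/10)
  Stage 1: F_1 = 10^(4.54/10) = 2.844, G_1 = 10^(12.2/10) = 16.60
  Stage 2: F_2 = 10^(2.41/10) = 1.742, G_2 = 10^(−2.41/10) = 0.5741
Friis cascade:
  F = 2.844 + (1.742 − 1)/16.60 = 2.889
NF = 10 log₁₀(2.889) = 4.61 dB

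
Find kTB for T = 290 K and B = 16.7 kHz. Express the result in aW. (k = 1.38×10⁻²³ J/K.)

P_n = kTB = 1.38×10⁻²³ × 290 × 1.67×10⁴ = 6.68×10⁻¹⁷ W = 66.8 aW

66.8 aW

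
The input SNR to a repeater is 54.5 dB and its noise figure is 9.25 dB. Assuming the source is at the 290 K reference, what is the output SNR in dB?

45.25 dB

By definition F = SNR_in/SNR_out, so in dB: SNR_out = SNR_in − NF
SNR_out = 54.5 − 9.25 = 45.25 dB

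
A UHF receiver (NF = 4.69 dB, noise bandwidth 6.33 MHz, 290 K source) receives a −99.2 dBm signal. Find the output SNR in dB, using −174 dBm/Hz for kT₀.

2.1 dB

Noise floor: N = −174 + 10 log₁₀(B) + NF
10 log₁₀(6.33×10⁶) = 68.01 dB
N = −174 + 68.01 + 4.69 = −101.30 dBm
SNR = P_sig − N = −99.2 − (−101.30) = 2.10 dB → 2.1 dB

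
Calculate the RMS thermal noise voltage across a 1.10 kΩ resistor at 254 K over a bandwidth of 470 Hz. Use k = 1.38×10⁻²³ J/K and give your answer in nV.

85.1 nV

V_n = √(4kTRB)
4kTRB = 4 × 1.38×10⁻²³ × 254 × 1.10×10³ × 4.70×10² = 7.25×10⁻¹⁵ V²
V_n = √(7.25×10⁻¹⁵) = 8.51×10⁻⁸ V = 85.1 nV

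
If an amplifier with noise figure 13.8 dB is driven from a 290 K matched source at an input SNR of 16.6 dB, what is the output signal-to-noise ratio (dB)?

By definition F = SNR_in/SNR_out, so in dB: SNR_out = SNR_in − NF
SNR_out = 16.6 − 13.8 = 2.8 dB

2.8 dB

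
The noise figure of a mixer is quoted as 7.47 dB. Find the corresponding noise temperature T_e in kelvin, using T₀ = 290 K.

1330 K

F = 10^(7.47/10) = 5.5847
T_e = (F − 1)·T₀ = (5.5847 − 1) × 290 = 1330 K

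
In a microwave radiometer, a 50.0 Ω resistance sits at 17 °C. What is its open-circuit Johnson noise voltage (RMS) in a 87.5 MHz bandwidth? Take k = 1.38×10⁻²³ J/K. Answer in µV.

T = 17 °C + 273.15 = 290.15 K
V_n = √(4kTRB)
4kTRB = 4 × 1.38×10⁻²³ × 290.15 × 5.00×10¹ × 8.75×10⁷ = 7.01×10⁻¹¹ V²
V_n = √(7.01×10⁻¹¹) = 8.37×10⁻⁶ V = 8.37 µV

8.37 µV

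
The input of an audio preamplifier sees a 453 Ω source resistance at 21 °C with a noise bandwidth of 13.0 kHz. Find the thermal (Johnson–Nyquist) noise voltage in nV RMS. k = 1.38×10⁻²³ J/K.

309 nV

T = 21 °C + 273.15 = 294.15 K
V_n = √(4kTRB)
4kTRB = 4 × 1.38×10⁻²³ × 294.15 × 4.53×10² × 1.30×10⁴ = 9.56×10⁻¹⁴ V²
V_n = √(9.56×10⁻¹⁴) = 3.09×10⁻⁷ V = 309 nV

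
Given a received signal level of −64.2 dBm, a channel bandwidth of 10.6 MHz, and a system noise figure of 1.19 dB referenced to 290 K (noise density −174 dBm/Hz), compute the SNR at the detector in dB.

Noise floor: N = −174 + 10 log₁₀(B) + NF
10 log₁₀(1.06×10⁷) = 70.25 dB
N = −174 + 70.25 + 1.19 = −102.56 dBm
SNR = P_sig − N = −64.2 − (−102.56) = 38.36 dB → 38.4 dB

38.4 dB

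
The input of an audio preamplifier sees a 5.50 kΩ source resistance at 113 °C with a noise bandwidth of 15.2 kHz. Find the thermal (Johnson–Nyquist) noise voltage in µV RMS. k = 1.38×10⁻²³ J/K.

1.33 µV

T = 113 °C + 273.15 = 386.15 K
V_n = √(4kTRB)
4kTRB = 4 × 1.38×10⁻²³ × 386.15 × 5.50×10³ × 1.52×10⁴ = 1.78×10⁻¹² V²
V_n = √(1.78×10⁻¹²) = 1.33×10⁻⁶ V = 1.33 µV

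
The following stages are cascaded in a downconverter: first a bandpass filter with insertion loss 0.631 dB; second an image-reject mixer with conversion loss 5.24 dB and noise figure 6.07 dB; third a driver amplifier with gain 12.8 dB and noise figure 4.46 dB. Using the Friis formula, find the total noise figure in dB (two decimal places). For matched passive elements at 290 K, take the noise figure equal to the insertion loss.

Convert to linear (a loss of L dB is a gain of −L dB): F_i = 10^(NF_i/10), G_i = 10^(G_i,dB/10)
  Stage 1: F_1 = 10^(0.631/10) = 1.156, G_1 = 10^(−0.631/10) = 0.8648
  Stage 2: F_2 = 10^(6.07/10) = 4.046, G_2 = 10^(−5.24/10) = 0.2992
  Stage 3: F_3 = 10^(4.46/10) = 2.793, G_3 = 10^(12.8/10) = 19.05
Friis cascade:
  F = 1.156 + (4.046 − 1)/0.8648 + (2.793 − 1)/0.2588 = 11.61
NF = 10 log₁₀(11.61) = 10.65 dB

10.65 dB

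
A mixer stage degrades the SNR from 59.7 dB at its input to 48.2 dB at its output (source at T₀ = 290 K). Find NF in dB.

11.5 dB

NF (dB) = SNR_in(dB) − SNR_out(dB) when the source is at T₀
NF = 59.7 − 48.2 = 11.5 dB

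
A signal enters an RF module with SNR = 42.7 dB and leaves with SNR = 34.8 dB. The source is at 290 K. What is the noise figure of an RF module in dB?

7.9 dB

NF (dB) = SNR_in(dB) − SNR_out(dB) when the source is at T₀
NF = 42.7 − 34.8 = 7.9 dB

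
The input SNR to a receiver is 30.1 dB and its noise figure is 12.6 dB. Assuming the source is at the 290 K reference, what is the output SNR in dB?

By definition F = SNR_in/SNR_out, so in dB: SNR_out = SNR_in − NF
SNR_out = 30.1 − 12.6 = 17.5 dB

17.5 dB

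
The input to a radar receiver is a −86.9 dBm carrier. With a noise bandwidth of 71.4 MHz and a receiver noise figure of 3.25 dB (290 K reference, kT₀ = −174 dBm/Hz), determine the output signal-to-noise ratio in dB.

5.3 dB

Noise floor: N = −174 + 10 log₁₀(B) + NF
10 log₁₀(7.14×10⁷) = 78.54 dB
N = −174 + 78.54 + 3.25 = −92.21 dBm
SNR = P_sig − N = −86.9 − (−92.21) = 5.31 dB → 5.3 dB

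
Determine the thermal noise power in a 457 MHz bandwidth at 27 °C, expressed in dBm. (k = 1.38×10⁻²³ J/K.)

T = 27 °C + 273.15 = 300.15 K
P_n = kTB = 1.38×10⁻²³ × 300.15 × 4.57×10⁸ = 1.89×10⁻¹² W
In dBm: 10 log₁₀(1.89×10⁻¹² / 10⁻³) = −87.2 dBm

−87.2 dBm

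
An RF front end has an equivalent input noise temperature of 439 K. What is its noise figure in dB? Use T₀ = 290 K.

F = 1 + T_e/T₀ = 1 + 439/290 = 2.51379
NF = 10 log₁₀(2.51379) = 4.00 dB

4.00 dB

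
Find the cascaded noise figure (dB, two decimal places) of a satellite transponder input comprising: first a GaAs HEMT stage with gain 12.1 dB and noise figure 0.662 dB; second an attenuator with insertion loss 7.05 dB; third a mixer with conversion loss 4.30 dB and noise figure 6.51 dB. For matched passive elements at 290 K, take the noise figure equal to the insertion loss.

Convert to linear (a loss of L dB is a gain of −L dB): F_i = 10^(NF_i/10), G_i = 10^(G_i,dB/10)
  Stage 1: F_1 = 10^(0.662/10) = 1.165, G_1 = 10^(12.1/10) = 16.22
  Stage 2: F_2 = 10^(7.05/10) = 5.070, G_2 = 10^(−7.05/10) = 0.1972
  Stage 3: F_3 = 10^(6.51/10) = 4.477, G_3 = 10^(−4.30/10) = 0.3715
Friis cascade:
  F = 1.165 + (5.070 − 1)/16.22 + (4.477 − 1)/3.199 = 2.503
NF = 10 log₁₀(2.503) = 3.98 dB

3.98 dB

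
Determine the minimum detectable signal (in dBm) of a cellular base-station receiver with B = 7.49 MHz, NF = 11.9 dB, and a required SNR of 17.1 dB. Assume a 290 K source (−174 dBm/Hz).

Sensitivity = −174 + 10 log₁₀(B) + NF + SNR_min
= −174 + 68.74 + 11.9 + 17.1
= −76.26 dBm → −76.3 dBm

−76.3 dBm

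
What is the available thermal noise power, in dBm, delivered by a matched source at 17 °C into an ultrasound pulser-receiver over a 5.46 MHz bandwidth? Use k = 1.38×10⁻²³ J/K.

T = 17 °C + 273.15 = 290.15 K
P_n = kTB = 1.38×10⁻²³ × 290.15 × 5.46×10⁶ = 2.19×10⁻¹⁴ W
In dBm: 10 log₁₀(2.19×10⁻¹⁴ / 10⁻³) = −106.6 dBm

−106.6 dBm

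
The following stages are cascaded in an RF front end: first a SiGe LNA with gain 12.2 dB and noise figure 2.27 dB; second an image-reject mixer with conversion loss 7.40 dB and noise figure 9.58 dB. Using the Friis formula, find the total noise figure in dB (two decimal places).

Convert to linear (a loss of L dB is a gain of −L dB): F_i = 10^(NF_i/10), G_i = 10^(G_i,dB/10)
  Stage 1: F_1 = 10^(2.27/10) = 1.687, G_1 = 10^(12.2/10) = 16.60
  Stage 2: F_2 = 10^(9.58/10) = 9.078, G_2 = 10^(−7.40/10) = 0.1820
Friis cascade:
  F = 1.687 + (9.078 − 1)/16.60 = 2.173
NF = 10 log₁₀(2.173) = 3.37 dB

3.37 dB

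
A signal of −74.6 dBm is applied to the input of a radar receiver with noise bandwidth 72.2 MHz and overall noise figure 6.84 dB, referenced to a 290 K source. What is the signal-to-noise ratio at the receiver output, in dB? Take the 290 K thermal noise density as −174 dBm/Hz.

Noise floor: N = −174 + 10 log₁₀(B) + NF
10 log₁₀(7.22×10⁷) = 78.59 dB
N = −174 + 78.59 + 6.84 = −88.57 dBm
SNR = P_sig − N = −74.6 − (−88.57) = 13.97 dB → 14.0 dB

14.0 dB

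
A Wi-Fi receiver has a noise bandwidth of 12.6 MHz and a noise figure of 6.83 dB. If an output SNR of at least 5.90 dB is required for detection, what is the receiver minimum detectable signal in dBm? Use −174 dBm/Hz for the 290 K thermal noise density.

Sensitivity = −174 + 10 log₁₀(B) + NF + SNR_min
= −174 + 71 + 6.83 + 5.90
= −90.27 dBm → −90.3 dBm

−90.3 dBm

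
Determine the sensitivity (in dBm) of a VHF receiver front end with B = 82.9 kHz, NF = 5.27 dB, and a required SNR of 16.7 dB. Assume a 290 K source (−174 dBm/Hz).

Sensitivity = −174 + 10 log₁₀(B) + NF + SNR_min
= −174 + 49.19 + 5.27 + 16.7
= −102.84 dBm → −102.8 dBm

−102.8 dBm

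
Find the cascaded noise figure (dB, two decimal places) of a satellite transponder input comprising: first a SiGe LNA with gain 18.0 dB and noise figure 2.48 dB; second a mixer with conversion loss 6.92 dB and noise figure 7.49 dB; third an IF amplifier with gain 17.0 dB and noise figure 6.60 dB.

Convert to linear (a loss of L dB is a gain of −L dB): F_i = 10^(NF_i/10), G_i = 10^(G_i,dB/10)
  Stage 1: F_1 = 10^(2.48/10) = 1.770, G_1 = 10^(18.0/10) = 63.10
  Stage 2: F_2 = 10^(7.49/10) = 5.610, G_2 = 10^(−6.92/10) = 0.2032
  Stage 3: F_3 = 10^(6.60/10) = 4.571, G_3 = 10^(17.0/10) = 50.12
Friis cascade:
  F = 1.770 + (5.610 − 1)/63.10 + (4.571 − 1)/12.82 = 2.122
NF = 10 log₁₀(2.122) = 3.27 dB

3.27 dB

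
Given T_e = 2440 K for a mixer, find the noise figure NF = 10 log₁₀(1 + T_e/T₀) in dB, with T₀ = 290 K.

9.74 dB

F = 1 + T_e/T₀ = 1 + 2440/290 = 9.41379
NF = 10 log₁₀(9.41379) = 9.74 dB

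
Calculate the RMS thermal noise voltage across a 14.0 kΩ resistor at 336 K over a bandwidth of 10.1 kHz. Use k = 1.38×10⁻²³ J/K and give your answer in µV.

1.62 µV

V_n = √(4kTRB)
4kTRB = 4 × 1.38×10⁻²³ × 336 × 1.40×10⁴ × 1.01×10⁴ = 2.62×10⁻¹² V²
V_n = √(2.62×10⁻¹²) = 1.62×10⁻⁶ V = 1.62 µV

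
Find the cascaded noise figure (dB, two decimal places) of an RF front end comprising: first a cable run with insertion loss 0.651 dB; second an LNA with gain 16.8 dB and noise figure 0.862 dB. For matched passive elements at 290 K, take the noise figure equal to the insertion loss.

Convert to linear (a loss of L dB is a gain of −L dB): F_i = 10^(NF_i/10), G_i = 10^(G_i,dB/10)
  Stage 1: F_1 = 10^(0.651/10) = 1.162, G_1 = 10^(−0.651/10) = 0.8608
  Stage 2: F_2 = 10^(0.862/10) = 1.220, G_2 = 10^(16.8/10) = 47.86
Friis cascade:
  F = 1.162 + (1.220 − 1)/0.8608 = 1.417
NF = 10 log₁₀(1.417) = 1.51 dB

1.51 dB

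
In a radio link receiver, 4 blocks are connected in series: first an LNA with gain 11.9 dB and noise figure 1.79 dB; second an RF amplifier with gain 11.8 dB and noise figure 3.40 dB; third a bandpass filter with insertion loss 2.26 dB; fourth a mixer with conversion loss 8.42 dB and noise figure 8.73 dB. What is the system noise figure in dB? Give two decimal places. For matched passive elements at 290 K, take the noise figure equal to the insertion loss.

2.14 dB

Convert to linear (a loss of L dB is a gain of −L dB): F_i = 10^(NF_i/10), G_i = 10^(G_i,dB/10)
  Stage 1: F_1 = 10^(1.79/10) = 1.510, G_1 = 10^(11.9/10) = 15.49
  Stage 2: F_2 = 10^(3.40/10) = 2.188, G_2 = 10^(11.8/10) = 15.14
  Stage 3: F_3 = 10^(2.26/10) = 1.683, G_3 = 10^(−2.26/10) = 0.5943
  Stage 4: F_4 = 10^(8.73/10) = 7.464, G_4 = 10^(−8.42/10) = 0.1439
Friis cascade:
  F = 1.510 + (2.188 − 1)/15.49 + (1.683 − 1)/234.4 + (7.464 − 1)/139.3 = 1.636
NF = 10 log₁₀(1.636) = 2.14 dB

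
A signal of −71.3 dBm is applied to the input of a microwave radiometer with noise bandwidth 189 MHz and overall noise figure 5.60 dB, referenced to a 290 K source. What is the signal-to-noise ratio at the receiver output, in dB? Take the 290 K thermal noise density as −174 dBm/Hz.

Noise floor: N = −174 + 10 log₁₀(B) + NF
10 log₁₀(1.89×10⁸) = 82.76 dB
N = −174 + 82.76 + 5.60 = −85.64 dBm
SNR = P_sig − N = −71.3 − (−85.64) = 14.34 dB → 14.3 dB

14.3 dB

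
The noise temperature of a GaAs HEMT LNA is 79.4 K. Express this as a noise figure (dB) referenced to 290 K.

1.05 dB

F = 1 + T_e/T₀ = 1 + 79.4/290 = 1.27379
NF = 10 log₁₀(1.27379) = 1.05 dB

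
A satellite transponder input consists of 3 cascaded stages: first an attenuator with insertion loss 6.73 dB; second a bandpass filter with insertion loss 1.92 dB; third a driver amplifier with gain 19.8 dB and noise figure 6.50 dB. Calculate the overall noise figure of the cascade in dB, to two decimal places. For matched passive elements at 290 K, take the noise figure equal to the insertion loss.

Convert to linear (a loss of L dB is a gain of −L dB): F_i = 10^(NF_i/10), G_i = 10^(G_i,dB/10)
  Stage 1: F_1 = 10^(6.73/10) = 4.710, G_1 = 10^(−6.73/10) = 0.2123
  Stage 2: F_2 = 10^(1.92/10) = 1.556, G_2 = 10^(−1.92/10) = 0.6427
  Stage 3: F_3 = 10^(6.50/10) = 4.467, G_3 = 10^(19.8/10) = 95.50
Friis cascade:
  F = 4.710 + (1.556 − 1)/0.2123 + (4.467 − 1)/0.1365 = 32.73
NF = 10 log₁₀(32.73) = 15.15 dB

15.15 dB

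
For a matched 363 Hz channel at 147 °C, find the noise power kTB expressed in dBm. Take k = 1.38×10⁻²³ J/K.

−146.8 dBm

T = 147 °C + 273.15 = 420.15 K
P_n = kTB = 1.38×10⁻²³ × 420.15 × 3.63×10² = 2.10×10⁻¹⁸ W
In dBm: 10 log₁₀(2.10×10⁻¹⁸ / 10⁻³) = −146.8 dBm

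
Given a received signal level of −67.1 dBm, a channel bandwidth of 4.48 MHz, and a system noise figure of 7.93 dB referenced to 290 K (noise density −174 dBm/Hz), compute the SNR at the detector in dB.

Noise floor: N = −174 + 10 log₁₀(B) + NF
10 log₁₀(4.48×10⁶) = 66.51 dB
N = −174 + 66.51 + 7.93 = −99.56 dBm
SNR = P_sig − N = −67.1 − (−99.56) = 32.46 dB → 32.5 dB

32.5 dB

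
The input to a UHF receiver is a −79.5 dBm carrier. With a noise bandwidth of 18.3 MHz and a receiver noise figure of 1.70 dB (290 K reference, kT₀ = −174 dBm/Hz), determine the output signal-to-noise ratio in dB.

Noise floor: N = −174 + 10 log₁₀(B) + NF
10 log₁₀(1.83×10⁷) = 72.62 dB
N = −174 + 72.62 + 1.70 = −99.68 dBm
SNR = P_sig − N = −79.5 − (−99.68) = 20.18 dB → 20.2 dB

20.2 dB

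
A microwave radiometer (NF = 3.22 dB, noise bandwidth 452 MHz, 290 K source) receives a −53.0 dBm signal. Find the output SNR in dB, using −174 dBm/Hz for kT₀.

Noise floor: N = −174 + 10 log₁₀(B) + NF
10 log₁₀(4.52×10⁸) = 86.55 dB
N = −174 + 86.55 + 3.22 = −84.23 dBm
SNR = P_sig − N = −53.0 − (−84.23) = 31.23 dB → 31.2 dB

31.2 dB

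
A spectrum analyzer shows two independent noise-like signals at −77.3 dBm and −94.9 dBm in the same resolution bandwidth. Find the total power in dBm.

−77.2 dBm

Convert to linear, add, convert back:
P₁ = 1.86×10⁻¹¹ W, P₂ = 3.24×10⁻¹³ W
P_tot = 1.89×10⁻¹¹ W → 10 log₁₀(P_tot / 10⁻³) = −77.2 dBm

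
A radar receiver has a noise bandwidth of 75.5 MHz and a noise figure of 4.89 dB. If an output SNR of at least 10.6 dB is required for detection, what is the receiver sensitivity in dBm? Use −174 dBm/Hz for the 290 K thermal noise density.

Sensitivity = −174 + 10 log₁₀(B) + NF + SNR_min
= −174 + 78.78 + 4.89 + 10.6
= −79.73 dBm → −79.7 dBm

−79.7 dBm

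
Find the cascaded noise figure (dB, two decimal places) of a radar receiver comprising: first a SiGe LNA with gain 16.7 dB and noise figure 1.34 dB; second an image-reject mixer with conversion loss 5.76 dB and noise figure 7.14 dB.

1.62 dB

Convert to linear (a loss of L dB is a gain of −L dB): F_i = 10^(NF_i/10), G_i = 10^(G_i,dB/10)
  Stage 1: F_1 = 10^(1.34/10) = 1.361, G_1 = 10^(16.7/10) = 46.77
  Stage 2: F_2 = 10^(7.14/10) = 5.176, G_2 = 10^(−5.76/10) = 0.2655
Friis cascade:
  F = 1.361 + (5.176 − 1)/46.77 = 1.451
NF = 10 log₁₀(1.451) = 1.62 dB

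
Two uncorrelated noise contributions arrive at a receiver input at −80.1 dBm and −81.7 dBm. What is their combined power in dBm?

−77.8 dBm

Convert to linear, add, convert back:
P₁ = 9.77×10⁻¹² W, P₂ = 6.76×10⁻¹² W
P_tot = 1.65×10⁻¹¹ W → 10 log₁₀(P_tot / 10⁻³) = −77.8 dBm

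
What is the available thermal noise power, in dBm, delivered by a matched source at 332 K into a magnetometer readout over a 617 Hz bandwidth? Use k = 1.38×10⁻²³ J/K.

P_n = kTB = 1.38×10⁻²³ × 332 × 6.17×10² = 2.83×10⁻¹⁸ W
In dBm: 10 log₁₀(2.83×10⁻¹⁸ / 10⁻³) = −145.5 dBm

−145.5 dBm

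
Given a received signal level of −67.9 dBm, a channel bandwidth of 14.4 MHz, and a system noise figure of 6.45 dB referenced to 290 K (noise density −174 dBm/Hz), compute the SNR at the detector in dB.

Noise floor: N = −174 + 10 log₁₀(B) + NF
10 log₁₀(1.44×10⁷) = 71.58 dB
N = −174 + 71.58 + 6.45 = −95.97 dBm
SNR = P_sig − N = −67.9 − (−95.97) = 28.07 dB → 28.1 dB

28.1 dB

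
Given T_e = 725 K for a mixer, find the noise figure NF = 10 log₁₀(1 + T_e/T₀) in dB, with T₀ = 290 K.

F = 1 + T_e/T₀ = 1 + 725/290 = 3.5
NF = 10 log₁₀(3.5) = 5.44 dB

5.44 dB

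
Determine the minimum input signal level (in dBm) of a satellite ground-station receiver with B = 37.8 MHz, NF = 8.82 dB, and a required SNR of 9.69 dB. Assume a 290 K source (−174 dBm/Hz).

Sensitivity = −174 + 10 log₁₀(B) + NF + SNR_min
= −174 + 75.77 + 8.82 + 9.69
= −79.72 dBm → −79.7 dBm

−79.7 dBm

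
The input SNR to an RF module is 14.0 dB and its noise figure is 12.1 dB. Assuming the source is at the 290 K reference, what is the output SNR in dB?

By definition F = SNR_in/SNR_out, so in dB: SNR_out = SNR_in − NF
SNR_out = 14.0 − 12.1 = 1.9 dB

1.9 dB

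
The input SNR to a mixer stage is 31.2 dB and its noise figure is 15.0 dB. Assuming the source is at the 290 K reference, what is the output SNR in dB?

By definition F = SNR_in/SNR_out, so in dB: SNR_out = SNR_in − NF
SNR_out = 31.2 − 15.0 = 16.2 dB

16.2 dB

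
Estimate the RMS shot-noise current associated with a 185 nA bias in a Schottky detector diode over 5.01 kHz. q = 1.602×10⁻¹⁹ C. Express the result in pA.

17.2 pA

I_n = √(2qI·B)
2qI·B = 2 × 1.602×10⁻¹⁹ × 1.85×10⁻⁷ × 5.01×10³ = 2.97×10⁻²² A²
I_n = √(2.97×10⁻²²) = 1.72×10⁻¹¹ A = 17.2 pA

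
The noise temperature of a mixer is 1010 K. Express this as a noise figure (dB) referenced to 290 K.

6.52 dB

F = 1 + T_e/T₀ = 1 + 1010/290 = 4.48276
NF = 10 log₁₀(4.48276) = 6.52 dB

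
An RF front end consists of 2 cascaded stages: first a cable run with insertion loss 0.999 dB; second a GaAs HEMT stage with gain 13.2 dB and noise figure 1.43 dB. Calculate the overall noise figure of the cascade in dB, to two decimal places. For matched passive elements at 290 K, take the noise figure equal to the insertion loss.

Convert to linear (a loss of L dB is a gain of −L dB): F_i = 10^(NF_i/10), G_i = 10^(G_i,dB/10)
  Stage 1: F_1 = 10^(0.999/10) = 1.259, G_1 = 10^(−0.999/10) = 0.7945
  Stage 2: F_2 = 10^(1.43/10) = 1.390, G_2 = 10^(13.2/10) = 20.89
Friis cascade:
  F = 1.259 + (1.390 − 1)/0.7945 = 1.749
NF = 10 log₁₀(1.749) = 2.43 dB

2.43 dB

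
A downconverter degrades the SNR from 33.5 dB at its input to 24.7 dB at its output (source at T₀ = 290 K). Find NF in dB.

NF (dB) = SNR_in(dB) − SNR_out(dB) when the source is at T₀
NF = 33.5 − 24.7 = 8.8 dB

8.8 dB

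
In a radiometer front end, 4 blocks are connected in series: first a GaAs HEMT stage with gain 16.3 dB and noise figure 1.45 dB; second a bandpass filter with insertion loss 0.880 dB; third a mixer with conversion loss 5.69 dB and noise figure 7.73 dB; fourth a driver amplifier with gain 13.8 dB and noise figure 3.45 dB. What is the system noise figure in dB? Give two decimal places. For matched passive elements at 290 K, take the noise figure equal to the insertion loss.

Convert to linear (a loss of L dB is a gain of −L dB): F_i = 10^(NF_i/10), G_i = 10^(G_i,dB/10)
  Stage 1: F_1 = 10^(1.45/10) = 1.396, G_1 = 10^(16.3/10) = 42.66
  Stage 2: F_2 = 10^(0.880/10) = 1.225, G_2 = 10^(−0.880/10) = 0.8166
  Stage 3: F_3 = 10^(7.73/10) = 5.929, G_3 = 10^(−5.69/10) = 0.2698
  Stage 4: F_4 = 10^(3.45/10) = 2.213, G_4 = 10^(13.8/10) = 23.99
Friis cascade:
  F = 1.396 + (1.225 − 1)/42.66 + (5.929 − 1)/34.83 + (2.213 − 1)/9.397 = 1.672
NF = 10 log₁₀(1.672) = 2.23 dB

2.23 dB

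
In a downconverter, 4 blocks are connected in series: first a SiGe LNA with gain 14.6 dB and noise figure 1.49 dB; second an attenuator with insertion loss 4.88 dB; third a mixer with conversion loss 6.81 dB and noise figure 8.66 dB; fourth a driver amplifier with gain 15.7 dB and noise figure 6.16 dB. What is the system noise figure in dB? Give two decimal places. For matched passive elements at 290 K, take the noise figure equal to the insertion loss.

Convert to linear (a loss of L dB is a gain of −L dB): F_i = 10^(NF_i/10), G_i = 10^(G_i,dB/10)
  Stage 1: F_1 = 10^(1.49/10) = 1.409, G_1 = 10^(14.6/10) = 28.84
  Stage 2: F_2 = 10^(4.88/10) = 3.076, G_2 = 10^(−4.88/10) = 0.3251
  Stage 3: F_3 = 10^(8.66/10) = 7.345, G_3 = 10^(−6.81/10) = 0.2084
  Stage 4: F_4 = 10^(6.16/10) = 4.130, G_4 = 10^(15.7/10) = 37.15
Friis cascade:
  F = 1.409 + (3.076 − 1)/28.84 + (7.345 − 1)/9.376 + (4.130 − 1)/1.954 = 3.760
NF = 10 log₁₀(3.760) = 5.75 dB

5.75 dB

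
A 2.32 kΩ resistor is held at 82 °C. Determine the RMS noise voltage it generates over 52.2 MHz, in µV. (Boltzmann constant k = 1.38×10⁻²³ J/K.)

48.7 µV

T = 82 °C + 273.15 = 355.15 K
V_n = √(4kTRB)
4kTRB = 4 × 1.38×10⁻²³ × 355.15 × 2.32×10³ × 5.22×10⁷ = 2.37×10⁻⁹ V²
V_n = √(2.37×10⁻⁹) = 4.87×10⁻⁵ V = 48.7 µV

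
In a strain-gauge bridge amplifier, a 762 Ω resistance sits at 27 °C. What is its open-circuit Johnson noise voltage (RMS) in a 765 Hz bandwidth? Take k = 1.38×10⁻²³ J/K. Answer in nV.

T = 27 °C + 273.15 = 300.15 K
V_n = √(4kTRB)
4kTRB = 4 × 1.38×10⁻²³ × 300.15 × 7.62×10² × 7.65×10² = 9.66×10⁻¹⁵ V²
V_n = √(9.66×10⁻¹⁵) = 9.83×10⁻⁸ V = 98.3 nV

98.3 nV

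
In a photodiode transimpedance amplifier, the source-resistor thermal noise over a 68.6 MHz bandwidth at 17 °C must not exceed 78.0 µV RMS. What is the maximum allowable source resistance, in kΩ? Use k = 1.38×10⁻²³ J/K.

5.54 kΩ

T = 17 °C + 273.15 = 290.15 K
Johnson–Nyquist: V_n = √(4kTRB) ⇒ R = V_n² / (4kTB)
4kTB = 4 × 1.38×10⁻²³ × 290.15 × 6.86×10⁷ = 1.10×10⁻¹²
R = (7.80×10⁻⁵)² / 1.10×10⁻¹² = 5.54×10³ Ω = 5.54 kΩ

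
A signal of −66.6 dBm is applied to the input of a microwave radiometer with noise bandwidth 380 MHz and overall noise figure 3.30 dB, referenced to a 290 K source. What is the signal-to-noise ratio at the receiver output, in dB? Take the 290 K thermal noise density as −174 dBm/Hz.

Noise floor: N = −174 + 10 log₁₀(B) + NF
10 log₁₀(3.80×10⁸) = 85.8 dB
N = −174 + 85.8 + 3.30 = −84.90 dBm
SNR = P_sig − N = −66.6 − (−84.90) = 18.30 dB → 18.3 dB

18.3 dB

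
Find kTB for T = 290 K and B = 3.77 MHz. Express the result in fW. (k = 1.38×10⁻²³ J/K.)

15.1 fW

P_n = kTB = 1.38×10⁻²³ × 290 × 3.77×10⁶ = 1.51×10⁻¹⁴ W = 15.1 fW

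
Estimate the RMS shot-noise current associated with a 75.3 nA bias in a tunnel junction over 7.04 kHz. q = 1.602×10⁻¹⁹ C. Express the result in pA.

I_n = √(2qI·B)
2qI·B = 2 × 1.602×10⁻¹⁹ × 7.53×10⁻⁸ × 7.04×10³ = 1.70×10⁻²² A²
I_n = √(1.70×10⁻²²) = 1.30×10⁻¹¹ A = 13.0 pA

13.0 pA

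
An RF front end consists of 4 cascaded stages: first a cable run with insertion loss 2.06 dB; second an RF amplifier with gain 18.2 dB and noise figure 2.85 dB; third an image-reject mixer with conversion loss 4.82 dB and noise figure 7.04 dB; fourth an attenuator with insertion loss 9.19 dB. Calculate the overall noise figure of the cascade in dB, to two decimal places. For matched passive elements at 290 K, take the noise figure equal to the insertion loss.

Convert to linear (a loss of L dB is a gain of −L dB): F_i = 10^(NF_i/10), G_i = 10^(G_i,dB/10)
  Stage 1: F_1 = 10^(2.06/10) = 1.607, G_1 = 10^(−2.06/10) = 0.6223
  Stage 2: F_2 = 10^(2.85/10) = 1.928, G_2 = 10^(18.2/10) = 66.07
  Stage 3: F_3 = 10^(7.04/10) = 5.058, G_3 = 10^(−4.82/10) = 0.3296
  Stage 4: F_4 = 10^(9.19/10) = 8.299, G_4 = 10^(−9.19/10) = 0.1205
Friis cascade:
  F = 1.607 + (1.928 − 1)/0.6223 + (5.058 − 1)/41.11 + (8.299 − 1)/13.55 = 3.735
NF = 10 log₁₀(3.735) = 5.72 dB

5.72 dB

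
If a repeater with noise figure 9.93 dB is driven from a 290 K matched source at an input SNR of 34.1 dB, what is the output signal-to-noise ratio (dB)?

By definition F = SNR_in/SNR_out, so in dB: SNR_out = SNR_in − NF
SNR_out = 34.1 − 9.93 = 24.17 dB

24.17 dB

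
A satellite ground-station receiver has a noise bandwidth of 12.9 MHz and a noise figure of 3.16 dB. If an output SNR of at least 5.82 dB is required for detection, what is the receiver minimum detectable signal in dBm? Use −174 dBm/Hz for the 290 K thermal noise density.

−93.9 dBm

Sensitivity = −174 + 10 log₁₀(B) + NF + SNR_min
= −174 + 71.11 + 3.16 + 5.82
= −93.91 dBm → −93.9 dBm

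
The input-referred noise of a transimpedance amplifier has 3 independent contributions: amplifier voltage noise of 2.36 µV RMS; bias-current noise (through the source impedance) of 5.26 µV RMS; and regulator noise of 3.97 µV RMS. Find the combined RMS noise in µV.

7.00 µV

Uncorrelated sources add in power (mean-square): V_tot = √(ΣV_i²)
V_tot = √[(2.36×10⁻⁶)² + (5.26×10⁻⁶)² + (3.97×10⁻⁶)²] = 7.00×10⁻⁶ V = 7.00 µV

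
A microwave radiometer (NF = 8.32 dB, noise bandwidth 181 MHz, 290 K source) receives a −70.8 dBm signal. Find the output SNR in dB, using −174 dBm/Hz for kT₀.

12.3 dB

Noise floor: N = −174 + 10 log₁₀(B) + NF
10 log₁₀(1.81×10⁸) = 82.58 dB
N = −174 + 82.58 + 8.32 = −83.10 dBm
SNR = P_sig − N = −70.8 − (−83.10) = 12.30 dB → 12.3 dB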